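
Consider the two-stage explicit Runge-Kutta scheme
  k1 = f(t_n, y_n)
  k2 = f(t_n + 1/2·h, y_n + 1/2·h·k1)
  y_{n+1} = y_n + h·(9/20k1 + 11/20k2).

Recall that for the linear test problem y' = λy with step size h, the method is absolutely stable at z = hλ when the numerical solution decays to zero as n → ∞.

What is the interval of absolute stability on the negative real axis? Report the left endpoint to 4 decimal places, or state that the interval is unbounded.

z∈(-3.6364,0).

With y'=λy (z=hλ):
  k1=λy_n ⇒ h·k1=z·y_n;  k2=λ(1+1/2z)y_n ⇒ h·k2=z(1+1/2z)y_n
  y_{n+1}/y_n = 1 + 9/20z + 11/20z(1+1/2z) = 1 + z + 11/40z²
  so R(z) = 1 + z + 11/40z².

Need |R(x)|<1, x<0.
x=-1.22: |R|=0.1893
R=1: x+11/40x²=0 ⇒ x=−40/11=-3.6364; min R=1−1/(4·11/40)=0.0909>−1
Confirm numerically:
  x=-3.541: |R|=0.90714 <1
  x=-3.362: |R|=0.74634 <1
  x=-2.683: |R|=0.29658 <1
  x=-1.662: |R|=0.09762 <1
  x=-4.057: |R|=1.46929 >1
  x=-3.783: |R|=1.15255 >1
  x=-3.761: |R|=1.12891 >1
Interval (-3.6364, 0).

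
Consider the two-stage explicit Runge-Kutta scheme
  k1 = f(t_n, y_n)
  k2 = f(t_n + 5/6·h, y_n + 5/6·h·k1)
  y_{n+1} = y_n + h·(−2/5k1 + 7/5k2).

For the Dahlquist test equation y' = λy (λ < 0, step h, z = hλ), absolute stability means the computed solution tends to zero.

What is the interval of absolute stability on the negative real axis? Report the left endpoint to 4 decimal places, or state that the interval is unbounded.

(-0.8571, 0).

Set f=λy, z=hλ:
  k1=λy_n ⇒ h·k1=z·y_n;  k2=λ(1+5/6z)y_n ⇒ h·k2=z(1+5/6z)y_n
  y_{n+1}/y_n = 1 − 2/5z + 7/5z(1+5/6z) = 1 + z + 7/6z²
  R(z) = 1 + z + 7/6z².

Solve |R(x)|<1 on ℝ⁻.
x=-0.89: |R|=1.0341
R=1: x+7/6x²=0 ⇒ x=−6/7=-0.8571; min R=1−1/(4·7/6)=0.7857>−1
Confirm numerically:
  x=-0.717: |R|=0.88277 <1
  x=-0.557: |R|=0.80496 <1
  x=-0.397: |R|=0.78688 <1
  x=-0.384: |R|=0.78803 <1
  x=-1.242: |R|=1.55766 >1
  x=-0.930: |R|=1.07905 >1
  x=-0.894: |R|=1.03844 >1
Stable set (-0.8571, 0).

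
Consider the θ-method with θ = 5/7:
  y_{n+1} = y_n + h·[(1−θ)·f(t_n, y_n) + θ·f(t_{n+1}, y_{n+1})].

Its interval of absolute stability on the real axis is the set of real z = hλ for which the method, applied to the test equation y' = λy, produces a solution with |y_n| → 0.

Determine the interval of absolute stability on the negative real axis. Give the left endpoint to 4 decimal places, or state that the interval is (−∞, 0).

(−∞, 0) — no finite endpoint.

Set f=λy, z=hλ:
  y_{n+1} = y_n + z·[2/7·y_n + 5/7·y_{n+1}] ⇒ (1 − 5/7z)y_{n+1} = (1 + 2/7z)y_n
  Hence R(z) = (1 + 2/7z)/(1 − 5/7z).

Need |R(x)|<1, x<0.
x=-0.95: |R|=0.4340
x=-2: |R|=0.1765
x=-10: |R|=0.2281
x=-100: |R|=0.3807
θ=5/7≥1/2 ⇒ |1+2/7x|<|1−5/7x| ∀x<0 ⇒ interval (−∞,0).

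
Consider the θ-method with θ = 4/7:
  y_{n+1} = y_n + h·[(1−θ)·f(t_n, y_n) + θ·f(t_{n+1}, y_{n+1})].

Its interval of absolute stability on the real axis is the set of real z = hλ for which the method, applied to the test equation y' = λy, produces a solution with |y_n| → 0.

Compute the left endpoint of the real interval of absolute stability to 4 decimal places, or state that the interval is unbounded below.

On y'=λy, z=hλ:
  y_{n+1} = y_n + z·[3/7·y_n + 4/7·y_{n+1}] ⇒ (1 − 4/7z)y_{n+1} = (1 + 3/7z)y_n
  Hence R(z) = (1 + 3/7z)/(1 − 4/7z).

Find x<0 with |R(x)|<1.
x=-0.68: |R|=0.5103
x=-2: |R|=0.0667
x=-10: |R|=0.4894
x=-100: |R|=0.7199
θ=4/7≥1/2 ⇒ |1+3/7x|<|1−4/7x| ∀x<0 ⇒ interval (−∞,0).

(−∞, 0) — no finite endpoint.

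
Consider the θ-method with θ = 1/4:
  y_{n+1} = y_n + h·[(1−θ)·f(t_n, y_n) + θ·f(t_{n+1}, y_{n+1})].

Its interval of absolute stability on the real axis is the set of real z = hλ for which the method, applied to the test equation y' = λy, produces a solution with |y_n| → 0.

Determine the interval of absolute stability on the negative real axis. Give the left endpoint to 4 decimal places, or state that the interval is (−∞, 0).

z∈(-4.0000,0).

On y'=λy, z=hλ:
  y_{n+1} = y_n + z·[3/4·y_n + 1/4·y_{n+1}] ⇒ (1 − 1/4z)y_{n+1} = (1 + 3/4z)y_n
  ⇒ R(z) = (1 + 3/4z)/(1 − 1/4z).

Solve |R(x)|<1 on ℝ⁻.
x=-0.49: |R|=0.5635
R=−1: 1+3/4x = −1+1/4x ⇒ -1/2x=2 ⇒ x=2/(-1/2)=-4.0000
Confirm numerically:
  x=-3.882: |R|=0.97006 <1
  x=-3.721: |R|=0.92773 <1
  x=-3.653: |R|=0.90932 <1
  x=-4.568: |R|=1.13259 >1
  x=-4.151: |R|=1.03705 >1
  x=-4.107: |R|=1.02640 >1
Interval (-4.0000, 0).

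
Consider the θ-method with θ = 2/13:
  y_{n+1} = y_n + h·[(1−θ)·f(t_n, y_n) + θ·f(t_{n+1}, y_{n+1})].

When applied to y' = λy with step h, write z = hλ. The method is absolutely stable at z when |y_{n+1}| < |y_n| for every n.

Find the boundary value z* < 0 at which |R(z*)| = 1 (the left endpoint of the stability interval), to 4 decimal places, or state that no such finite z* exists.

With y'=λy (z=hλ):
  y_{n+1} = y_n + z·[11/13·y_n + 2/13·y_{n+1}] ⇒ (1 − 2/13z)y_{n+1} = (1 + 11/13z)y_n
  ⇒ R(z) = (1 + 11/13z)/(1 − 2/13z).

Find x<0 with |R(x)|<1.
x=-0.33: |R|=0.6859
R=−1: 1+11/13x = −1+2/13x ⇒ -9/13x=2 ⇒ x=2/(-9/13)=-2.8889
Confirm numerically:
  x=-2.599: |R|=0.85663 <1
  x=-2.588: |R|=0.85101 <1
  x=-2.531: |R|=0.82167 <1
  x=-1.551: |R|=0.25220 <1
  x=-3.388: |R|=1.22714 >1
  x=-3.290: |R|=1.18437 >1
  x=-3.111: |R|=1.10400 >1
Stable set (-2.8889, 0).

z* = -2.8889.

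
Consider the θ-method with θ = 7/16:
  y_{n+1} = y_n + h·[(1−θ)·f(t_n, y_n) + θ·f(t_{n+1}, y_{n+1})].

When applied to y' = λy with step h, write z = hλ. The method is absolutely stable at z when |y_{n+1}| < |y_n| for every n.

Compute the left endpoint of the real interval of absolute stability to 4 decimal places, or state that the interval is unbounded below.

Test eqn y'=λy, z=hλ:
  y_{n+1} = y_n + z·[9/16·y_n + 7/16·y_{n+1}] ⇒ (1 − 7/16z)y_{n+1} = (1 + 9/16z)y_n
  so R(z) = (1 + 9/16z)/(1 − 7/16z).

Boundary: |R(x)|=1, x<0.
x=-1.04: |R|=0.2852
R=−1: 1+9/16x = −1+7/16x ⇒ -1/8x=2 ⇒ x=2/(-1/8)=-16.0000
Confirm numerically:
  x=-14.645: |R|=0.97713 <1
  x=-11.408: |R|=0.90419 <1
  x=-9.693: |R|=0.84957 <1
  x=-7.164: |R|=0.73284 <1
  x=-16.316: |R|=1.00485 >1
  x=-16.180: |R|=1.00279 >1
  x=-16.151: |R|=1.00234 >1
Stable set (-16.0000, 0).

left endpoint -16.0000.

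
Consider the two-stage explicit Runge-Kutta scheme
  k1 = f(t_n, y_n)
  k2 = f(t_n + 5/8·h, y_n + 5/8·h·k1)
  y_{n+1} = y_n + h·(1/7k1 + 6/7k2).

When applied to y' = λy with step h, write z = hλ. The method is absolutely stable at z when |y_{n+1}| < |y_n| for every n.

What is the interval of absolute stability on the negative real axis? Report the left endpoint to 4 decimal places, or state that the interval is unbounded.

On y'=λy, z=hλ:
  k1=λy_n ⇒ h·k1=z·y_n;  k2=λ(1+5/8z)y_n ⇒ h·k2=z(1+5/8z)y_n
  y_{n+1}/y_n = 1 + 1/7z + 6/7z(1+5/8z) = 1 + z + 15/28z²
  ⇒ R(z) = 1 + z + 15/28z².

Boundary: |R(x)|=1, x<0.
x=-1.75: |R|=0.8906
R=1: x+15/28x²=0 ⇒ x=−28/15=-1.8667; min R=1−1/(4·15/28)=0.5333>−1
Confirm numerically:
  x=-1.687: |R|=0.83763 <1
  x=-1.604: |R|=0.77429 <1
  x=-0.908: |R|=0.53368 <1
  x=-2.328: |R|=1.57535 >1
  x=-2.300: |R|=1.53393 >1
Stable set (-1.8667, 0).

z∈(-1.8667,0).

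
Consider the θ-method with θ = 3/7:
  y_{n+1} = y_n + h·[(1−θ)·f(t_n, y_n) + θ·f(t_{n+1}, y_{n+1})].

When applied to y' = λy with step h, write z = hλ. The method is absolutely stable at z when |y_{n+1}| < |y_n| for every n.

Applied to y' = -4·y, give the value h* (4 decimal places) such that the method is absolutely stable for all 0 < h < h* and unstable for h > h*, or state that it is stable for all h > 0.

With y'=λy (z=hλ):
  y_{n+1} = y_n + z·[4/7·y_n + 3/7·y_{n+1}] ⇒ (1 − 3/7z)y_{n+1} = (1 + 4/7z)y_n
  R(z) = (1 + 4/7z)/(1 − 3/7z).

Boundary: |R(x)|=1, x<0.
x=-1.36: |R|=0.1408
R=−1: 1+4/7x = −1+3/7x ⇒ -1/7x=2 ⇒ x=2/(-1/7)=-14.0000
Confirm numerically:
  x=-11.587: |R|=0.94222 <1
  x=-9.793: |R|=0.88436 <1
  x=-6.599: |R|=0.72381 <1
  x=-5.700: |R|=0.65560 <1
  x=-14.530: |R|=1.01048 >1
  x=-14.151: |R|=1.00305 >1
  x=-14.134: |R|=1.00271 >1
Stable set (-14.0000, 0).

(-14.0000,0); λ=-4 ⇒ h* = (14)/4 = 3.5000.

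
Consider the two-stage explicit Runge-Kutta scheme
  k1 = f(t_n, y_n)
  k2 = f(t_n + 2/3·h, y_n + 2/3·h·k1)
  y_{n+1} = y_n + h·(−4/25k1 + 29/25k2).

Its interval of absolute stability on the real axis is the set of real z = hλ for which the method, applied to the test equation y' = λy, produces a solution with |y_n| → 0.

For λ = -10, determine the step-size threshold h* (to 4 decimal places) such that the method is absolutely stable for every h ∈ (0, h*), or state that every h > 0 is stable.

With y'=λy (z=hλ):
  k1=λy_n ⇒ h·k1=z·y_n;  k2=λ(1+2/3z)y_n ⇒ h·k2=z(1+2/3z)y_n
  y_{n+1}/y_n = 1 − 4/25z + 29/25z(1+2/3z) = 1 + z + 58/75z²
  so R(z) = 1 + z + 58/75z².

Boundary: |R(x)|=1, x<0.
x=-0.73: |R|=0.6821
R=1: x+58/75x²=0 ⇒ x=−75/58=-1.2931; min R=1−1/(4·58/75)=0.6767>−1
Confirm numerically:
  x=-0.831: |R|=0.70303 <1
  x=-0.705: |R|=0.67937 <1
  x=-0.642: |R|=0.67674 <1
  x=-0.575: |R|=0.68068 <1
  x=-1.821: |R|=1.74341 >1
  x=-1.734: |R|=1.59122 >1
Interval (-1.2931, 0).

(-1.2931,0); λ=-10 ⇒ h* = (75/58)/10 = 0.1293.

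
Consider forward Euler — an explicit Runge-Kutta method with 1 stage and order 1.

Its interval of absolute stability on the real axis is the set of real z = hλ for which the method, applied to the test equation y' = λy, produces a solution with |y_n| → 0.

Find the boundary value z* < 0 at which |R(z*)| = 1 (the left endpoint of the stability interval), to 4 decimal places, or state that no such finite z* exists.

Set f=λy, z=hλ:
  order 1, 1-stage ⇒ R(z)=1+z
  (e.g. R(-0.37)=0.63000, |R|=0.63000)

Boundary: |R(x)|=1, x<0.
x=-0.37: |R|=0.6300
|R(-1.16)|=0.1600 |R(-0.92)|=0.0800 |R(-0.68)|=0.3200
Bisect:
  x_lo=-2.7759 |R|=1.7759  x_hi=-0.0785 |R|=0.9215
  mid=-1.42721 |R|=0.42721 →hi
  mid=-2.10157 |R|=1.10157 →lo
  mid=-1.76439 |R|=0.76439 →hi
  mid=-1.93298 |R|=0.93298 →hi
  mid=-2.01727 |R|=1.01727 →lo
  mid=-1.97513 |R|=0.97513 →hi
  mid=-1.99620 |R|=0.99620 →hi
  mid=-2.00674 |R|=1.00674 →lo
  mid=-2.00147 |R|=1.00147 →lo
  mid=-1.99883 |R|=0.99883 →hi
  ...
  [-2.00015,-1.99999] ⇒ x*=-2.0000
So |R|<1 on (-2.0000, 0).

left endpoint -2.0000.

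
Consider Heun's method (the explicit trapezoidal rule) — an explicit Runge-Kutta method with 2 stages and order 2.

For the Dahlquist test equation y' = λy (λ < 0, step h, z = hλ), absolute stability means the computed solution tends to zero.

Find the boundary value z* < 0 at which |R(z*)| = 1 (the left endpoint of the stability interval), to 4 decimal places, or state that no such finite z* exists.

z* = -2.0000.

Set f=λy, z=hλ:
  order 2, 2-stage ⇒ R(z)=1+z+z^2/2
  (e.g. R(-0.31)=0.73805, |R|=0.73805)

Find x<0 with |R(x)|<1.
x=-0.31: |R|=0.7380
|R(-2.05)|=1.0512 |R(-1.51)|=0.6300 |R(-1.35)|=0.5613
Bisect:
  x_lo=-2.3304 |R|=1.3850  x_hi=-0.3139 |R|=0.7354
  mid=-1.32216 |R|=0.55189 →hi
  mid=-1.82628 |R|=0.84137 →hi
  mid=-2.07834 |R|=1.08141 →lo
  mid=-1.95231 |R|=0.95345 →hi
  mid=-2.01532 |R|=1.01544 →lo
  mid=-1.98382 |R|=0.98395 →hi
  mid=-1.99957 |R|=0.99957 →hi
  ...
  [-2.00006,-1.99994] ⇒ x*=-2.0000
So |R|<1 on (-2.0000, 0).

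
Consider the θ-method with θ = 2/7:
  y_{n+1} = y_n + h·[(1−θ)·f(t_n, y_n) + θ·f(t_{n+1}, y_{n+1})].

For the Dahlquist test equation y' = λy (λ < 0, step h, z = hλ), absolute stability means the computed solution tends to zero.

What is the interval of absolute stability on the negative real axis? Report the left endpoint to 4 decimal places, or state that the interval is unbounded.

Test eqn y'=λy, z=hλ:
  y_{n+1} = y_n + z·[5/7·y_n + 2/7·y_{n+1}] ⇒ (1 − 2/7z)y_{n+1} = (1 + 5/7z)y_n
  Hence R(z) = (1 + 5/7z)/(1 − 2/7z).

Find x<0 with |R(x)|<1.
x=-0.94: |R|=0.2590
R=−1: 1+5/7x = −1+2/7x ⇒ -3/7x=2 ⇒ x=2/(-3/7)=-4.6667
Confirm numerically:
  x=-3.828: |R|=0.82833 <1
  x=-3.412: |R|=0.72772 <1
  x=-3.150: |R|=0.65789 <1
  x=-5.040: |R|=1.06557 >1
  x=-4.999: |R|=1.05865 >1
Stable set (-4.6667, 0).

z∈(-4.6667,0).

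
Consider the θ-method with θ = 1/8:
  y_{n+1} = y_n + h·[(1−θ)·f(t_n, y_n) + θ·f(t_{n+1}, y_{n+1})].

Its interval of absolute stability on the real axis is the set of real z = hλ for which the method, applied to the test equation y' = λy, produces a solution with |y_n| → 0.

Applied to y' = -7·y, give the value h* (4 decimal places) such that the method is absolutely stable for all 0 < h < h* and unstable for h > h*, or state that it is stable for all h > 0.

(-2.6667,0); λ=-7 ⇒ h* = (8/3)/7 = 0.3810.

Test eqn y'=λy, z=hλ:
  y_{n+1} = y_n + z·[7/8·y_n + 1/8·y_{n+1}] ⇒ (1 − 1/8z)y_{n+1} = (1 + 7/8z)y_n
  Hence R(z) = (1 + 7/8z)/(1 − 1/8z).

Find x<0 with |R(x)|<1.
x=-1.24: |R|=0.0736
R=−1: 1+7/8x = −1+1/8x ⇒ -3/4x=2 ⇒ x=2/(-3/4)=-2.6667
Confirm numerically:
  x=-2.450: |R|=0.87560 <1
  x=-1.763: |R|=0.44464 <1
  x=-1.352: |R|=0.15654 <1
  x=-1.268: |R|=0.09452 <1
  x=-3.201: |R|=1.28622 >1
  x=-2.834: |R|=1.09267 >1
  x=-2.805: |R|=1.07682 >1
So |R|<1 on (-2.6667, 0).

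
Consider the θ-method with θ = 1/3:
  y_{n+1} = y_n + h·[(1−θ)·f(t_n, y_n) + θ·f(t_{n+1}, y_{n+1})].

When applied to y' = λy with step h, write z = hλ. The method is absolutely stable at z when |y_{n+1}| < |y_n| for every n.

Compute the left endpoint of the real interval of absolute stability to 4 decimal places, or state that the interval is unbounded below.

left endpoint -6.0000.

Test eqn y'=λy, z=hλ:
  y_{n+1} = y_n + z·[2/3·y_n + 1/3·y_{n+1}] ⇒ (1 − 1/3z)y_{n+1} = (1 + 2/3z)y_n
  Hence R(z) = (1 + 2/3z)/(1 − 1/3z).

Solve |R(x)|<1 on ℝ⁻.
x=-1.29: |R|=0.0979
R=−1: 1+2/3x = −1+1/3x ⇒ -1/3x=2 ⇒ x=2/(-1/3)=-6.0000
Confirm numerically:
  x=-5.461: |R|=0.93630 <1
  x=-5.174: |R|=0.89895 <1
  x=-4.340: |R|=0.77384 <1
  x=-4.128: |R|=0.73737 <1
  x=-6.552: |R|=1.05779 >1
  x=-6.143: |R|=1.01564 >1
  x=-6.098: |R|=1.01077 >1
Stable set (-6.0000, 0).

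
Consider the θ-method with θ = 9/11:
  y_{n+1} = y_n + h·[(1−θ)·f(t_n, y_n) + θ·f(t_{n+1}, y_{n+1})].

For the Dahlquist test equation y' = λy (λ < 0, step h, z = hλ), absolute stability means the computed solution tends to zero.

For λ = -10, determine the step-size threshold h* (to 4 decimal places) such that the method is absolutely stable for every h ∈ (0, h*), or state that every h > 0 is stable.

Set f=λy, z=hλ:
  y_{n+1} = y_n + z·[2/11·y_n + 9/11·y_{n+1}] ⇒ (1 − 9/11z)y_{n+1} = (1 + 2/11z)y_n
  ⇒ R(z) = (1 + 2/11z)/(1 − 9/11z).

Need |R(x)|<1, x<0.
x=-0.92: |R|=0.4751
x=-2: |R|=0.2414
x=-10: |R|=0.0891
x=-100: |R|=0.2075
θ=9/11≥1/2 ⇒ |1+2/11x|<|1−9/11x| ∀x<0 ⇒ stable on all of ℝ⁻.

unbounded; (−∞, 0). Any h>0 works for λ=-10.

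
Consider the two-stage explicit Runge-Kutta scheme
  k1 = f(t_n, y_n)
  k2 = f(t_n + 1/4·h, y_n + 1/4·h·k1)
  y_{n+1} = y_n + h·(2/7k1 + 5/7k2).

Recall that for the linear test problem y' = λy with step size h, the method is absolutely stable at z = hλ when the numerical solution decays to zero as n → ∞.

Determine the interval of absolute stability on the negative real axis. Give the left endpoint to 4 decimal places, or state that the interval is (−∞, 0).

(-5.6000, 0).

Set f=λy, z=hλ:
  k1=λy_n ⇒ h·k1=z·y_n;  k2=λ(1+1/4z)y_n ⇒ h·k2=z(1+1/4z)y_n
  y_{n+1}/y_n = 1 + 2/7z + 5/7z(1+1/4z) = 1 + z + 5/28z²
  Hence R(z) = 1 + z + 5/28z².

Find x<0 with |R(x)|<1.
x=-0.56: |R|=0.4960
R=1: x+5/28x²=0 ⇒ x=−28/5=-5.6000; min R=1−1/(4·5/28)=-0.4000>−1
Confirm numerically:
  x=-4.120: |R|=0.08886 <1
  x=-3.074: |R|=0.38659 <1
  x=-2.576: |R|=0.39104 <1
  x=-5.883: |R|=1.29730 >1
  x=-5.837: |R|=1.24703 >1
Stable set (-5.6000, 0).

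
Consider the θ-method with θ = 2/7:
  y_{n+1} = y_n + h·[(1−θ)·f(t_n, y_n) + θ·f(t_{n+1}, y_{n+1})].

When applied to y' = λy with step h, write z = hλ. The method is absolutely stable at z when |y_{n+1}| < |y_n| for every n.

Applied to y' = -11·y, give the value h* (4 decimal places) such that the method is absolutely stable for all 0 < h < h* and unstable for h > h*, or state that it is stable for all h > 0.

Set f=λy, z=hλ:
  y_{n+1} = y_n + z·[5/7·y_n + 2/7·y_{n+1}] ⇒ (1 − 2/7z)y_{n+1} = (1 + 5/7z)y_n
  ⇒ R(z) = (1 + 5/7z)/(1 − 2/7z).

Need |R(x)|<1, x<0.
x=-1.31: |R|=0.0468
R=−1: 1+5/7x = −1+2/7x ⇒ -3/7x=2 ⇒ x=2/(-3/7)=-4.6667
Confirm numerically:
  x=-3.819: |R|=0.82627 <1
  x=-3.799: |R|=0.82169 <1
  x=-2.535: |R|=0.47017 <1
  x=-5.148: |R|=1.08349 >1
  x=-4.952: |R|=1.05064 >1
So |R|<1 on (-4.6667, 0).

(-4.6667,0); λ=-11 ⇒ h* = (14/3)/11 = 0.4242.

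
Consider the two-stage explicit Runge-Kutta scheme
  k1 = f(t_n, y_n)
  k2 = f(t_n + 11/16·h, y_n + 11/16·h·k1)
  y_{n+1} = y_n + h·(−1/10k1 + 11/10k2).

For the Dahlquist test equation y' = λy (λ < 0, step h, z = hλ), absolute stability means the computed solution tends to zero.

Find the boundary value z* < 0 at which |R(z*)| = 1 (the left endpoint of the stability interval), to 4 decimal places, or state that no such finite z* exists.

z* = -1.3223.

Test eqn y'=λy, z=hλ:
  k1=λy_n ⇒ h·k1=z·y_n;  k2=λ(1+11/16z)y_n ⇒ h·k2=z(1+11/16z)y_n
  y_{n+1}/y_n = 1 − 1/10z + 11/10z(1+11/16z) = 1 + z + 121/160z²
  so R(z) = 1 + z + 121/160z².

Solve |R(x)|<1 on ℝ⁻.
x=-1.53: |R|=1.2403
R=1: x+121/160x²=0 ⇒ x=−160/121=-1.3223; min R=1−1/(4·121/160)=0.6694>−1
Confirm numerically:
  x=-0.839: |R|=0.69334 <1
  x=-0.779: |R|=0.67992 <1
  x=-0.772: |R|=0.67871 <1
  x=-1.827: |R|=1.69731 >1
  x=-1.511: |R|=1.21561 >1
So |R|<1 on (-1.3223, 0).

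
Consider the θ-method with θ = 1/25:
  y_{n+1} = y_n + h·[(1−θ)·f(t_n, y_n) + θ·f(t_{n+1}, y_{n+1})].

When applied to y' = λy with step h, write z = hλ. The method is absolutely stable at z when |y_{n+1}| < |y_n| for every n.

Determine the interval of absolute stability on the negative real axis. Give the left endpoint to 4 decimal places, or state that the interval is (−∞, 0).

(-2.1739, 0).

On y'=λy, z=hλ:
  y_{n+1} = y_n + z·[24/25·y_n + 1/25·y_{n+1}] ⇒ (1 − 1/25z)y_{n+1} = (1 + 24/25z)y_n
  R(z) = (1 + 24/25z)/(1 − 1/25z).

Find x<0 with |R(x)|<1.
x=-1.52: |R|=0.4329
R=−1: 1+24/25x = −1+1/25x ⇒ -23/25x=2 ⇒ x=2/(-23/25)=-2.1739
Confirm numerically:
  x=-2.102: |R|=0.93897 <1
  x=-1.449: |R|=0.36962 <1
  x=-0.880: |R|=0.14992 <1
  x=-2.677: |R|=1.41807 >1
  x=-2.452: |R|=1.23299 >1
So |R|<1 on (-2.1739, 0).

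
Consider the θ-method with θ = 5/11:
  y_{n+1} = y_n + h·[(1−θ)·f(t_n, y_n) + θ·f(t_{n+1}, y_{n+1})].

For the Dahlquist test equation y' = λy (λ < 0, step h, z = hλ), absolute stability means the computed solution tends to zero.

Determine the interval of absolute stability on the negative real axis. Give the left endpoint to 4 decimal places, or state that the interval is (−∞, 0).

On y'=λy, z=hλ:
  y_{n+1} = y_n + z·[6/11·y_n + 5/11·y_{n+1}] ⇒ (1 − 5/11z)y_{n+1} = (1 + 6/11z)y_n
  ⇒ R(z) = (1 + 6/11z)/(1 − 5/11z).

Boundary: |R(x)|=1, x<0.
x=-1.38: |R|=0.1520
R=−1: 1+6/11x = −1+5/11x ⇒ -1/11x=2 ⇒ x=2/(-1/11)=-22.0000
Confirm numerically:
  x=-19.655: |R|=0.97854 <1
  x=-19.301: |R|=0.97489 <1
  x=-10.348: |R|=0.81428 <1
  x=-22.524: |R|=1.00424 >1
  x=-22.294: |R|=1.00240 >1
  x=-22.069: |R|=1.00057 >1
Interval (-22.0000, 0).

(-22.0000, 0).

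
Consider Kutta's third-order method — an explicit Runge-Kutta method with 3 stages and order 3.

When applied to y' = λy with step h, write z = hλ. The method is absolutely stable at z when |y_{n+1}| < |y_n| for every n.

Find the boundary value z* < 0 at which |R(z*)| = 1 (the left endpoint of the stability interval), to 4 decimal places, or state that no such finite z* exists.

left endpoint -2.5127.

Test eqn y'=λy, z=hλ:
  order 3, 3-stage ⇒ R(z)=1+z+z^2/2+z^3/6
  (e.g. R(-1.1)=0.28317, |R|=0.28317)

Boundary: |R(x)|=1, x<0.
x=-1.1: |R|=0.2832
|R(-1.96)|=0.2941 |R(-1.32)|=0.1679 |R(-1.2)|=0.2320
Bisect:
  x_lo=-3.0015 |R|=2.0037  x_hi=-0.1577 |R|=0.8541
  mid=-1.57957 |R|=0.01110 →hi
  mid=-2.29054 |R|=0.67016 →hi
  mid=-2.64602 |R|=1.23296 →lo
  mid=-2.46828 |R|=0.92837 →hi
  mid=-2.55715 |R|=1.07451 →lo
  mid=-2.51271 |R|=0.99995 →hi
  mid=-2.53493 |R|=1.03685 →lo
  ...
  [-2.51289,-2.51271] ⇒ x*=-2.5127
Stable set (-2.5127, 0).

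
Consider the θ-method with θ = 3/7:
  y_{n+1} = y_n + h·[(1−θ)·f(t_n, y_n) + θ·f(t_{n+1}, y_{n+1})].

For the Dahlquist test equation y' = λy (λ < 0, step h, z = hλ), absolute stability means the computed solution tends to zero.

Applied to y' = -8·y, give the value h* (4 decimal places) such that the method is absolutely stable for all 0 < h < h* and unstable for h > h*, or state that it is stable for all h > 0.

With y'=λy (z=hλ):
  y_{n+1} = y_n + z·[4/7·y_n + 3/7·y_{n+1}] ⇒ (1 − 3/7z)y_{n+1} = (1 + 4/7z)y_n
  ⇒ R(z) = (1 + 4/7z)/(1 − 3/7z).

Find x<0 with |R(x)|<1.
x=-1.06: |R|=0.2711
R=−1: 1+4/7x = −1+3/7x ⇒ -1/7x=2 ⇒ x=2/(-1/7)=-14.0000
Confirm numerically:
  x=-10.784: |R|=0.91828 <1
  x=-10.232: |R|=0.90004 <1
  x=-7.353: |R|=0.77126 <1
  x=-14.042: |R|=1.00085 >1
  x=-14.022: |R|=1.00045 >1
Stable set (-14.0000, 0).

(-14.0000,0); λ=-8 ⇒ h* = (14)/8 = 1.7500.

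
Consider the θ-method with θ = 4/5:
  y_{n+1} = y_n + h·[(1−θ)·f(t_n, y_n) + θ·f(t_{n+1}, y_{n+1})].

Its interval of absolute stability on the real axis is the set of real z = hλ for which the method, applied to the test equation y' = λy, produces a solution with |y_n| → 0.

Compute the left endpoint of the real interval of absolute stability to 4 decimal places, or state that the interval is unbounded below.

Test eqn y'=λy, z=hλ:
  y_{n+1} = y_n + z·[1/5·y_n + 4/5·y_{n+1}] ⇒ (1 − 4/5z)y_{n+1} = (1 + 1/5z)y_n
  R(z) = (1 + 1/5z)/(1 − 4/5z).

Boundary: |R(x)|=1, x<0.
x=-0.75: |R|=0.5312
x=-2: |R|=0.2308
x=-10: |R|=0.1111
x=-100: |R|=0.2346
θ=4/5≥1/2 ⇒ |1+1/5x|<|1−4/5x| ∀x<0 ⇒ stable on all of ℝ⁻.

unbounded; (−∞, 0).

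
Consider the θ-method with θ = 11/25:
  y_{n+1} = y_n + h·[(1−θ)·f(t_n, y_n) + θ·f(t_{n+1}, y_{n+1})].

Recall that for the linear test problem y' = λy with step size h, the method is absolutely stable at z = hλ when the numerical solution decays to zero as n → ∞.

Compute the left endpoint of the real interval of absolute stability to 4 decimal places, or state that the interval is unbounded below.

Test eqn y'=λy, z=hλ:
  y_{n+1} = y_n + z·[14/25·y_n + 11/25·y_{n+1}] ⇒ (1 − 11/25z)y_{n+1} = (1 + 14/25z)y_n
  R(z) = (1 + 14/25z)/(1 − 11/25z).

Solve |R(x)|<1 on ℝ⁻.
x=-0.31: |R|=0.7272
R=−1: 1+14/25x = −1+11/25x ⇒ -3/25x=2 ⇒ x=2/(-3/25)=-16.6667
Confirm numerically:
  x=-15.211: |R|=0.97729 <1
  x=-10.729: |R|=0.87545 <1
  x=-9.070: |R|=0.81734 <1
  x=-7.004: |R|=0.71593 <1
  x=-17.163: |R|=1.00696 >1
  x=-17.112: |R|=1.00627 >1
  x=-16.713: |R|=1.00067 >1
So |R|<1 on (-16.6667, 0).

left endpoint -16.6667.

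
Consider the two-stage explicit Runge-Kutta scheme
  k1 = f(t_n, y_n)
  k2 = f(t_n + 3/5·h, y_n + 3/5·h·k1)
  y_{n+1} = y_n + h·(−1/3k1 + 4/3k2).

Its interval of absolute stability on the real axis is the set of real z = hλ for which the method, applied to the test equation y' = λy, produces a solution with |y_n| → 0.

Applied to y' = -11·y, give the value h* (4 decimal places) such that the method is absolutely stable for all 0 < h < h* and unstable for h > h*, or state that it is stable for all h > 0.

On y'=λy, z=hλ:
  k1=λy_n ⇒ h·k1=z·y_n;  k2=λ(1+3/5z)y_n ⇒ h·k2=z(1+3/5z)y_n
  y_{n+1}/y_n = 1 − 1/3z + 4/3z(1+3/5z) = 1 + z + 4/5z²
  Hence R(z) = 1 + z + 4/5z².

Need |R(x)|<1, x<0.
x=-0.53: |R|=0.6947
R=1: x+4/5x²=0 ⇒ x=−5/4=-1.2500; min R=1−1/(4·4/5)=0.6875>−1
Confirm numerically:
  x=-0.823: |R|=0.71886 <1
  x=-0.656: |R|=0.68827 <1
  x=-0.602: |R|=0.68792 <1
  x=-1.565: |R|=1.39438 >1
  x=-1.413: |R|=1.18426 >1
So |R|<1 on (-1.2500, 0).

(-1.2500,0); λ=-11 ⇒ h* = (5/4)/11 = 0.1136.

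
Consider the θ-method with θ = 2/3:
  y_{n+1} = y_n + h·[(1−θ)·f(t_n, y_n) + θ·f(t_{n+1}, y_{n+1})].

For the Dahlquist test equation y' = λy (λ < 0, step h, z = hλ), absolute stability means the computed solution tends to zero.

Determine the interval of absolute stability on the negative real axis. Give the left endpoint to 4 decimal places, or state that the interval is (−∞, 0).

(−∞, 0) — no finite endpoint.

With y'=λy (z=hλ):
  y_{n+1} = y_n + z·[1/3·y_n + 2/3·y_{n+1}] ⇒ (1 − 2/3z)y_{n+1} = (1 + 1/3z)y_n
  Hence R(z) = (1 + 1/3z)/(1 − 2/3z).

Boundary: |R(x)|=1, x<0.
x=-0.9: |R|=0.4375
x=-2: |R|=0.1429
x=-10: |R|=0.3043
x=-100: |R|=0.4778
θ=2/3≥1/2 ⇒ |1+1/3x|<|1−2/3x| ∀x<0 ⇒ unbounded interval.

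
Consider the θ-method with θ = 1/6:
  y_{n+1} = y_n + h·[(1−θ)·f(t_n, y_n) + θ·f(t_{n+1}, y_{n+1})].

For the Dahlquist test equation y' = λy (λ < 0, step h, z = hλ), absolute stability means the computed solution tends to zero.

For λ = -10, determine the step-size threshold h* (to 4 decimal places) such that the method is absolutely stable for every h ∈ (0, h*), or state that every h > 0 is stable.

(-3.0000,0); λ=-10 ⇒ h* = (3)/10 = 0.3000.

Set f=λy, z=hλ:
  y_{n+1} = y_n + z·[5/6·y_n + 1/6·y_{n+1}] ⇒ (1 − 1/6z)y_{n+1} = (1 + 5/6z)y_n
  R(z) = (1 + 5/6z)/(1 − 1/6z).

Need |R(x)|<1, x<0.
x=-1.25: |R|=0.0345
R=−1: 1+5/6x = −1+1/6x ⇒ -2/3x=2 ⇒ x=2/(-2/3)=-3.0000
Confirm numerically:
  x=-2.650: |R|=0.83815 <1
  x=-2.526: |R|=0.77762 <1
  x=-1.836: |R|=0.40582 <1
  x=-1.242: |R|=0.02900 <1
  x=-3.476: |R|=1.20093 >1
  x=-3.051: |R|=1.02254 >1
So |R|<1 on (-3.0000, 0).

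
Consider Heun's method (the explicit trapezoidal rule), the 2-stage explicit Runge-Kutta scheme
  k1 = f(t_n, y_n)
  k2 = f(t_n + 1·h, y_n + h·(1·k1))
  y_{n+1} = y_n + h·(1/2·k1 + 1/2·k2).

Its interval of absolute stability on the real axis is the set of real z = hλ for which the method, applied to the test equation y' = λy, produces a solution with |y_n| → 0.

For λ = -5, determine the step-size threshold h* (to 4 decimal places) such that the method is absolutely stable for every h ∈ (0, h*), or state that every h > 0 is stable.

(-2.0000,0); λ=-5 ⇒ h* = 0.4000.

Set f=λy, z=hλ:
  order 2, 2-stage ⇒ R(z)=1+z+z^2/2
  (e.g. R(-1.14)=0.50980, |R|=0.50980)

Solve |R(x)|<1 on ℝ⁻.
x=-1.14: |R|=0.5098
|R(-2.33)|=1.3845 |R(-1.48)|=0.6152 |R(-1.38)|=0.5722
Bisect:
  x_lo=-2.6362 |R|=1.8385  x_hi=-0.2299 |R|=0.7965
  mid=-1.43303 |R|=0.59376 →hi
  mid=-2.03459 |R|=1.03519 →lo
  mid=-1.73381 |R|=0.76924 →hi
  mid=-1.88420 |R|=0.89091 →hi
  mid=-1.95940 |R|=0.96022 →hi
  mid=-1.99699 |R|=0.99700 →hi
  mid=-2.01579 |R|=1.01592 →lo
  mid=-2.00639 |R|=1.00641 →lo
  mid=-2.00169 |R|=1.00170 →lo
  mid=-1.99934 |R|=0.99934 →hi
  ...
  [-2.00008,-1.99993] ⇒ x*=-2.0000
Interval (-2.0000, 0).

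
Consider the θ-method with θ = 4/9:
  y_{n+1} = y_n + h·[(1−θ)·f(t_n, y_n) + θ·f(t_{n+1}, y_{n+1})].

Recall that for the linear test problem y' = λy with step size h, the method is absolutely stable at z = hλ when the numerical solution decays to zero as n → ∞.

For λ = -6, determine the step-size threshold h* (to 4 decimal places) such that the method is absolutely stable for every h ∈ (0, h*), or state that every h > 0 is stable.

(-18.0000,0); λ=-6 ⇒ h* = (18)/6 = 3.0000.

Set f=λy, z=hλ:
  y_{n+1} = y_n + z·[5/9·y_n + 4/9·y_{n+1}] ⇒ (1 − 4/9z)y_{n+1} = (1 + 5/9z)y_n
  R(z) = (1 + 5/9z)/(1 − 4/9z).

Solve |R(x)|<1 on ℝ⁻.
x=-0.33: |R|=0.7122
R=−1: 1+5/9x = −1+4/9x ⇒ -1/9x=2 ⇒ x=2/(-1/9)=-18.0000
Confirm numerically:
  x=-13.311: |R|=0.92467 <1
  x=-13.207: |R|=0.92248 <1
  x=-10.203: |R|=0.84347 <1
  x=-18.567: |R|=1.00681 >1
  x=-18.566: |R|=1.00680 >1
Stable set (-18.0000, 0).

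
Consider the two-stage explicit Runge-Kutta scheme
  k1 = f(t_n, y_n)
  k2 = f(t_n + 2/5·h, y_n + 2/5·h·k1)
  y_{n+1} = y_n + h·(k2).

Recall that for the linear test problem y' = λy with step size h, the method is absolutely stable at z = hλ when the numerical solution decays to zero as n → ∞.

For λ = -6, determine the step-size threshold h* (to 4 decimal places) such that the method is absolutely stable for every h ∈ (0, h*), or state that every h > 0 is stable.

(-2.5000,0); λ=-6 ⇒ h* = (5/2)/6 = 0.4167.

Set f=λy, z=hλ:
  k1=λy_n ⇒ h·k1=z·y_n;  k2=λ(1+2/5z)y_n ⇒ h·k2=z(1+2/5z)y_n
  y_{n+1}/y_n = 1 + z(1+2/5z) = 1 + z + 2/5z²
  Hence R(z) = 1 + z + 2/5z².

Find x<0 with |R(x)|<1.
x=-0.36: |R|=0.6918
R=1: x+2/5x²=0 ⇒ x=−5/2=-2.5000; min R=1−1/(4·2/5)=0.3750>−1
Confirm numerically:
  x=-1.711: |R|=0.46001 <1
  x=-1.179: |R|=0.37702 <1
  x=-1.158: |R|=0.37839 <1
  x=-3.063: |R|=1.68979 >1
  x=-2.787: |R|=1.31995 >1
  x=-2.649: |R|=1.15788 >1
So |R|<1 on (-2.5000, 0).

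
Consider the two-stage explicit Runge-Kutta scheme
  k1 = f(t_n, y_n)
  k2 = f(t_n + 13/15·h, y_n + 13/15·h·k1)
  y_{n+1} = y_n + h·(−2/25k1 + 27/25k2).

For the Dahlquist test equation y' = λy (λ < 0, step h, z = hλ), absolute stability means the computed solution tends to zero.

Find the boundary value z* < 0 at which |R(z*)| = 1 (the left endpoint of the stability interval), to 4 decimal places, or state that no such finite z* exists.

Test eqn y'=λy, z=hλ:
  k1=λy_n ⇒ h·k1=z·y_n;  k2=λ(1+13/15z)y_n ⇒ h·k2=z(1+13/15z)y_n
  y_{n+1}/y_n = 1 − 2/25z + 27/25z(1+13/15z) = 1 + z + 117/125z²
  ⇒ R(z) = 1 + z + 117/125z².

Find x<0 with |R(x)|<1.
x=-1.57: |R|=1.7371
R=1: x+117/125x²=0 ⇒ x=−125/117=-1.0684; min R=1−1/(4·117/125)=0.7329>−1
Confirm numerically:
  x=-1.044: |R|=0.97618 <1
  x=-0.960: |R|=0.90262 <1
  x=-0.779: |R|=0.78900 <1
  x=-1.468: |R|=1.54910 >1
  x=-1.302: |R|=1.28471 >1
Stable set (-1.0684, 0).

z* = -1.0684.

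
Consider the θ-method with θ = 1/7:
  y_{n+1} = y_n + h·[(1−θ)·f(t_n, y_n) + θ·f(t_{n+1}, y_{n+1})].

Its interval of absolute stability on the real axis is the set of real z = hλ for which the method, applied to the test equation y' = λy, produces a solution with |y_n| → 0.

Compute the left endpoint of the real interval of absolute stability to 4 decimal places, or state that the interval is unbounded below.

left endpoint -2.8000.

Test eqn y'=λy, z=hλ:
  y_{n+1} = y_n + z·[6/7·y_n + 1/7·y_{n+1}] ⇒ (1 − 1/7z)y_{n+1} = (1 + 6/7z)y_n
  ⇒ R(z) = (1 + 6/7z)/(1 − 1/7z).

Solve |R(x)|<1 on ℝ⁻.
x=-0.96: |R|=0.1558
R=−1: 1+6/7x = −1+1/7x ⇒ -5/7x=2 ⇒ x=2/(-5/7)=-2.8000
Confirm numerically:
  x=-1.703: |R|=0.36976 <1
  x=-1.662: |R|=0.34311 <1
  x=-1.353: |R|=0.13384 <1
  x=-3.323: |R|=1.25332 >1
  x=-3.302: |R|=1.24364 >1
  x=-3.278: |R|=1.23254 >1
Stable set (-2.8000, 0).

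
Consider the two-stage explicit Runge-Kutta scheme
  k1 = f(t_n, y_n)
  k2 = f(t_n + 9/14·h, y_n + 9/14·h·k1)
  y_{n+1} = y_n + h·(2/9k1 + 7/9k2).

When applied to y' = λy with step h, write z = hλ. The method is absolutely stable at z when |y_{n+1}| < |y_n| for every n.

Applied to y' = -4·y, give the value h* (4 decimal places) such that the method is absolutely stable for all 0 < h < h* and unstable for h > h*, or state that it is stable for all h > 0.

With y'=λy (z=hλ):
  k1=λy_n ⇒ h·k1=z·y_n;  k2=λ(1+9/14z)y_n ⇒ h·k2=z(1+9/14z)y_n
  y_{n+1}/y_n = 1 + 2/9z + 7/9z(1+9/14z) = 1 + z + 1/2z²
  Hence R(z) = 1 + z + 1/2z².

Find x<0 with |R(x)|<1.
x=-1.03: |R|=0.5005
R=1: x+1/2x²=0 ⇒ x=−2=-2.0000; min R=1−1/(4·1/2)=0.5000>−1
Confirm numerically:
  x=-1.422: |R|=0.58904 <1
  x=-1.138: |R|=0.50952 <1
  x=-0.942: |R|=0.50168 <1
  x=-0.842: |R|=0.51248 <1
  x=-2.514: |R|=1.64610 >1
  x=-2.174: |R|=1.18914 >1
  x=-2.081: |R|=1.08428 >1
Interval (-2.0000, 0).

(-2.0000,0); λ=-4 ⇒ h* = (2)/4 = 0.5000.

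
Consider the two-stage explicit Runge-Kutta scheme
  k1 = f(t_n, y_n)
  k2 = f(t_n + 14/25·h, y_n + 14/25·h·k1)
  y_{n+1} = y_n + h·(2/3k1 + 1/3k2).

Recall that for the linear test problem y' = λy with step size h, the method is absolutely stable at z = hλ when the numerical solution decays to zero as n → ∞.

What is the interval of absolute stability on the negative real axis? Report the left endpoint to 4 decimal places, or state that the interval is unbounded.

On y'=λy, z=hλ:
  k1=λy_n ⇒ h·k1=z·y_n;  k2=λ(1+14/25z)y_n ⇒ h·k2=z(1+14/25z)y_n
  y_{n+1}/y_n = 1 + 2/3z + 1/3z(1+14/25z) = 1 + z + 14/75z²
  R(z) = 1 + z + 14/75z².

Need |R(x)|<1, x<0.
x=-1.15: |R|=0.0969
R=1: x+14/75x²=0 ⇒ x=−75/14=-5.3571; min R=1−1/(4·14/75)=-0.3393>−1
Confirm numerically:
  x=-5.335: |R|=0.97795 <1
  x=-5.165: |R|=0.81475 <1
  x=-4.325: |R|=0.16672 <1
  x=-2.937: |R|=0.32682 <1
  x=-5.935: |R|=1.64019 >1
  x=-5.806: |R|=1.48647 >1
  x=-5.747: |R|=1.41823 >1
So |R|<1 on (-5.3571, 0).

z∈(-5.3571,0).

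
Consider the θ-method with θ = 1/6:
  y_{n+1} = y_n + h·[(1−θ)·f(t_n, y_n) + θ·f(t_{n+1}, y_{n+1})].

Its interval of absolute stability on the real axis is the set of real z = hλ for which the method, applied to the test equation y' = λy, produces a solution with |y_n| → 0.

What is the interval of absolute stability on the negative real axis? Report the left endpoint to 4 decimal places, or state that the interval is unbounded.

Set f=λy, z=hλ:
  y_{n+1} = y_n + z·[5/6·y_n + 1/6·y_{n+1}] ⇒ (1 − 1/6z)y_{n+1} = (1 + 5/6z)y_n
  ⇒ R(z) = (1 + 5/6z)/(1 − 1/6z).

Find x<0 with |R(x)|<1.
x=-1.2: |R|=0.0000
R=−1: 1+5/6x = −1+1/6x ⇒ -2/3x=2 ⇒ x=2/(-2/3)=-3.0000
Confirm numerically:
  x=-2.664: |R|=0.84488 <1
  x=-2.557: |R|=0.79292 <1
  x=-2.472: |R|=0.75071 <1
  x=-1.233: |R|=0.02281 <1
  x=-3.433: |R|=1.18361 >1
  x=-3.409: |R|=1.17388 >1
So |R|<1 on (-3.0000, 0).

z∈(-3.0000,0).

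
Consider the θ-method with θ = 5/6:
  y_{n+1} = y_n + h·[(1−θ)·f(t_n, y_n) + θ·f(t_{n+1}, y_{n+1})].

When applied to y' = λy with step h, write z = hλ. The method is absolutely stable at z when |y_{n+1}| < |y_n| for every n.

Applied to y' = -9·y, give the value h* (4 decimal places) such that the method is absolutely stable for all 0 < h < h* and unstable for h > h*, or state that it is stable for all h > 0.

With y'=λy (z=hλ):
  y_{n+1} = y_n + z·[1/6·y_n + 5/6·y_{n+1}] ⇒ (1 − 5/6z)y_{n+1} = (1 + 1/6z)y_n
  Hence R(z) = (1 + 1/6z)/(1 − 5/6z).

Find x<0 with |R(x)|<1.
x=-0.49: |R|=0.6521
x=-2: |R|=0.2500
x=-10: |R|=0.0714
x=-100: |R|=0.1858
θ=5/6≥1/2 ⇒ |1+1/6x|<|1−5/6x| ∀x<0 ⇒ interval (−∞,0).

unbounded; (−∞, 0). Any h>0 works for λ=-9.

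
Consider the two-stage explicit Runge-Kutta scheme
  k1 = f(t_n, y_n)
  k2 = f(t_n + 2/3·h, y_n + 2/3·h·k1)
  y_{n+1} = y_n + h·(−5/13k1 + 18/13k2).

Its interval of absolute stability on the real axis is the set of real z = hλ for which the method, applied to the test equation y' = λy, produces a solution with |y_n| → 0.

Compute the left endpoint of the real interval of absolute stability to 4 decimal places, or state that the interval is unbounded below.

Test eqn y'=λy, z=hλ:
  k1=λy_n ⇒ h·k1=z·y_n;  k2=λ(1+2/3z)y_n ⇒ h·k2=z(1+2/3z)y_n
  y_{n+1}/y_n = 1 − 5/13z + 18/13z(1+2/3z) = 1 + z + 12/13z²
  R(z) = 1 + z + 12/13z².

Need |R(x)|<1, x<0.
x=-0.64: |R|=0.7381
R=1: x+12/13x²=0 ⇒ x=−13/12=-1.0833; min R=1−1/(4·12/13)=0.7292>−1
Confirm numerically:
  x=-0.856: |R|=0.82037 <1
  x=-0.607: |R|=0.73311 <1
  x=-0.487: |R|=0.73193 <1
  x=-1.530: |R|=1.63083 >1
  x=-1.308: |R|=1.27126 >1
  x=-1.192: |R|=1.11957 >1
Stable set (-1.0833, 0).

left endpoint -1.0833.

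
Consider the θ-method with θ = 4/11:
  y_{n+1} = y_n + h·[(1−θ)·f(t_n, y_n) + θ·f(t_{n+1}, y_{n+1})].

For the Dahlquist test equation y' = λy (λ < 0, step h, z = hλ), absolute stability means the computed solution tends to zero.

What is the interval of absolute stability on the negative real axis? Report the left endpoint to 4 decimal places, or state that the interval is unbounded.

Set f=λy, z=hλ:
  y_{n+1} = y_n + z·[7/11·y_n + 4/11·y_{n+1}] ⇒ (1 − 4/11z)y_{n+1} = (1 + 7/11z)y_n
  ⇒ R(z) = (1 + 7/11z)/(1 − 4/11z).

Find x<0 with |R(x)|<1.
x=-0.75: |R|=0.4107
R=−1: 1+7/11x = −1+4/11x ⇒ -3/11x=2 ⇒ x=2/(-3/11)=-7.3333
Confirm numerically:
  x=-5.910: |R|=0.87673 <1
  x=-5.047: |R|=0.78008 <1
  x=-4.879: |R|=0.75872 <1
  x=-3.952: |R|=0.62161 <1
  x=-7.820: |R|=1.03453 >1
  x=-7.493: |R|=1.01169 >1
So |R|<1 on (-7.3333, 0).

(-7.3333, 0).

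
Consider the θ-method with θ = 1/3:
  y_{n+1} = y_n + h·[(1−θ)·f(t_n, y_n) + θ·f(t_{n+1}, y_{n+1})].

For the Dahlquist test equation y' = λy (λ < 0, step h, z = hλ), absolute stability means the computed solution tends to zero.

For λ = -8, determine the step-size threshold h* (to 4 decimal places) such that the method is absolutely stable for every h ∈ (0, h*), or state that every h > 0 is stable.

(-6.0000,0); λ=-8 ⇒ h* = (6)/8 = 0.7500.

With y'=λy (z=hλ):
  y_{n+1} = y_n + z·[2/3·y_n + 1/3·y_{n+1}] ⇒ (1 − 1/3z)y_{n+1} = (1 + 2/3z)y_n
  ⇒ R(z) = (1 + 2/3z)/(1 − 1/3z).

Need |R(x)|<1, x<0.
x=-1.44: |R|=0.0270
R=−1: 1+2/3x = −1+1/3x ⇒ -1/3x=2 ⇒ x=2/(-1/3)=-6.0000
Confirm numerically:
  x=-5.901: |R|=0.98888 <1
  x=-5.227: |R|=0.90604 <1
  x=-4.140: |R|=0.73950 <1
  x=-6.273: |R|=1.02944 >1
  x=-6.249: |R|=1.02692 >1
  x=-6.065: |R|=1.00717 >1
Stable set (-6.0000, 0).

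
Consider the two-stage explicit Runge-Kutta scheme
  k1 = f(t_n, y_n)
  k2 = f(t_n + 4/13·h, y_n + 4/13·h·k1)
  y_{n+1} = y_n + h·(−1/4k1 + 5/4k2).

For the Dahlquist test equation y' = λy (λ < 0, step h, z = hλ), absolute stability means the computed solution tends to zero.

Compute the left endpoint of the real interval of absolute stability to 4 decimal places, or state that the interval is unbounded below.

z* = -2.6000.

With y'=λy (z=hλ):
  k1=λy_n ⇒ h·k1=z·y_n;  k2=λ(1+4/13z)y_n ⇒ h·k2=z(1+4/13z)y_n
  y_{n+1}/y_n = 1 − 1/4z + 5/4z(1+4/13z) = 1 + z + 5/13z²
  so R(z) = 1 + z + 5/13z².

Find x<0 with |R(x)|<1.
x=-0.67: |R|=0.5027
R=1: x+5/13x²=0 ⇒ x=−13/5=-2.6000; min R=1−1/(4·5/13)=0.3500>−1
Confirm numerically:
  x=-2.477: |R|=0.88282 <1
  x=-2.351: |R|=0.77485 <1
  x=-1.323: |R|=0.35020 <1
  x=-2.882: |R|=1.31259 >1
  x=-2.862: |R|=1.28840 >1
  x=-2.807: |R|=1.22348 >1
So |R|<1 on (-2.6000, 0).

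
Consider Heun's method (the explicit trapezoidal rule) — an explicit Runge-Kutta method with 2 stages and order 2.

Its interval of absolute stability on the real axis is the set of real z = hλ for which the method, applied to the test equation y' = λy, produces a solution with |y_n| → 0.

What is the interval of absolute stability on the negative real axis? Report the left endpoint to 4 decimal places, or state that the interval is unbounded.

Set f=λy, z=hλ:
  order 2, 2-stage ⇒ R(z)=1+z+z^2/2
  (e.g. R(-1.11)=0.50605, |R|=0.50605)

Need |R(x)|<1, x<0.
x=-1.11: |R|=0.5060
|R(-1.95)|=0.9512 |R(-1)|=0.5000 |R(-0.82)|=0.5162
Bisect:
  x_lo=-2.6540 |R|=1.8679  x_hi=-0.1835 |R|=0.8333
  mid=-1.41877 |R|=0.58769 →hi
  mid=-2.03639 |R|=1.03705 →lo
  mid=-1.72758 |R|=0.76469 →hi
  mid=-1.88199 |R|=0.88895 →hi
  mid=-1.95919 |R|=0.96002 →hi
  mid=-1.99779 |R|=0.99779 →hi
  mid=-2.01709 |R|=1.01724 →lo
  mid=-2.00744 |R|=1.00747 →lo
  ...
  [-2.00005,-1.99990] ⇒ x*=-2.0000
So |R|<1 on (-2.0000, 0).

(-2.0000, 0).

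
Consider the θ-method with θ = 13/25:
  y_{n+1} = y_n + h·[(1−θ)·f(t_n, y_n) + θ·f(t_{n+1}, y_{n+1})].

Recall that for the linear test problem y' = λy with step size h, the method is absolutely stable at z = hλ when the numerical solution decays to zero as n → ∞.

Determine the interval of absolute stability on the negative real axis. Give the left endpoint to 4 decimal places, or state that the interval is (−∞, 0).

(−∞, 0) — no finite endpoint.

Set f=λy, z=hλ:
  y_{n+1} = y_n + z·[12/25·y_n + 13/25·y_{n+1}] ⇒ (1 − 13/25z)y_{n+1} = (1 + 12/25z)y_n
  so R(z) = (1 + 12/25z)/(1 − 13/25z).

Need |R(x)|<1, x<0.
x=-0.6: |R|=0.5427
x=-2: |R|=0.0196
x=-10: |R|=0.6129
x=-100: |R|=0.8868
θ=13/25≥1/2 ⇒ |1+12/25x|<|1−13/25x| ∀x<0 ⇒ interval (−∞,0).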